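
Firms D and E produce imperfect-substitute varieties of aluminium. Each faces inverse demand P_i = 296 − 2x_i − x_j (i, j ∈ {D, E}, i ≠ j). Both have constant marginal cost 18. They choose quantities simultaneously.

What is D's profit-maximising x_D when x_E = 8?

Firm D's profit: π = x_D(296 − 2x_D − x_E) − 18x_D.
∂π/∂x_D = 278 − 4x_D − x_E = 0 ⇒ x_D = 69.5 − 0.25x_E.
At x_E = 8: x_D = 69.5 − 0.25·8 = 67.5.

67.5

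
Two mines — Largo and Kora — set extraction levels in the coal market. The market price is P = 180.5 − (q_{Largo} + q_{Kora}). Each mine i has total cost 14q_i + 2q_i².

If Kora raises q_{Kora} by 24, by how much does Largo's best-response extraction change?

Mine Largo's profit: π = q_{Largo}(180.5 − (q_{Largo} + q_{Kora})) − 14q_{Largo} − 2q_{Largo}².
∂π/∂q_{Largo} = 166.5 − 6q_{Largo} − q_{Kora} = 0, so q_{Largo} = 27.75 − (1/6)q_{Kora}.
The reaction-function slope is −1/6, so a 24-unit rise in q_{Kora} moves q_{Largo} by −1/6 × 24 = −4. Largo's best response falls — the actions are strategic substitutes.

-4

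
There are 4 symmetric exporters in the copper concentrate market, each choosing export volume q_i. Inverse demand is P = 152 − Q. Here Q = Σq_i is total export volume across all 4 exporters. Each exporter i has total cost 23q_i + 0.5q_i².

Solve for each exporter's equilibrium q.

A representative exporter's profit is π_i = q_i(152 − Q) − 23q_i − 0.5q_i², with Q = q_i + Σ_{j≠i} q_j.
First-order condition: 129 − 3q_i − Σ_{j≠i} q_j = 0.
In a symmetric equilibrium every exporter chooses the same q, so Σ_{j≠i} q_j = 3q. The condition becomes 129 − 6q = 0, giving q = 129/6 = 21.5.

21.5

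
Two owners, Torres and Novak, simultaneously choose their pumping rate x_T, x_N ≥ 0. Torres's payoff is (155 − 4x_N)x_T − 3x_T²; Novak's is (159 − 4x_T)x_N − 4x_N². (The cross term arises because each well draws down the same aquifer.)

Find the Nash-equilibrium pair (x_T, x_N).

Expanding Torres's payoff: 155x_T − 4x_Nx_T − 3x_T².
∂π/∂x_T = 155 − 4x_N − 6x_T = 0, so x_T = 155/6 − (2/3)x_N.
Likewise for Novak: x_N = 19.875 − 0.5x_T.
Solving the two reaction functions simultaneously: (1 − (−2/3)(−0.5))x_T = 155/6 − (2/3)·19.875, so (2/3)x_T = 151/12 and x_T = 18.875.
Then x_N = 19.875 − 0.5·18.875 = 10.4375.

18.875, 10.4375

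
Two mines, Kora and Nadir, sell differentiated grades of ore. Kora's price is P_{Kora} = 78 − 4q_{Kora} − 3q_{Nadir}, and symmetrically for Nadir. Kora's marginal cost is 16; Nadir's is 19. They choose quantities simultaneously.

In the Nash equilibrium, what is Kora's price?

Mine Kora's profit: π = q_{Kora}(78 − 4q_{Kora} − 3q_{Nadir}) − 16q_{Kora}.
∂π/∂q_{Kora} = 62 − 8q_{Kora} − 3q_{Nadir} = 0 ⇒ q_{Kora} = 7.75 − 0.375q_{Nadir}.
Similarly q_{Nadir} = 7.375 − 0.375q_{Kora}.
Solving the two reaction functions simultaneously: (1 − (−0.375)(−0.375))q_{Kora} = 7.75 − 0.375·7.375, so (55/64)q_{Kora} = 319/64 and q_{Kora} = 5.8.
Then q_{Nadir} = 7.375 − 0.375·5.8 = 5.2.
P_{Kora} = 78 − 4·5.8 − 3·5.2 = 39.2.

39.2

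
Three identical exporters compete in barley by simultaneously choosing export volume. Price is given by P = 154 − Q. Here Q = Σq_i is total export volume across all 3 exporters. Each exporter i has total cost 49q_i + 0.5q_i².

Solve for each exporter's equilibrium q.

21

A representative exporter's profit is π_i = q_i(154 − Q) − 49q_i − 0.5q_i², with Q = q_i + Σ_{j≠i} q_j.
First-order condition: 105 − 3q_i − Σ_{j≠i} q_j = 0.
Imposing symmetry (q_j = q for all j) turns Σ_{j≠i} q_j into 2q, so 105 = 5q and q = 21.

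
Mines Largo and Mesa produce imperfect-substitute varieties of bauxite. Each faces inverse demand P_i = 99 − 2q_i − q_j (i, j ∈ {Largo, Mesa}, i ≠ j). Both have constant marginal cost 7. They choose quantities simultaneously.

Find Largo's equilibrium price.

43.8

Mine Largo's profit: π = q_{Largo}(99 − 2q_{Largo} − q_{Mesa}) − 7q_{Largo}.
∂π/∂q_{Largo} = 92 − 4q_{Largo} − q_{Mesa} = 0 ⇒ q_{Largo} = 23 − 0.25q_{Mesa}.
Setting q_{Largo} = q_{Mesa} in the reaction function: q_{Largo} = 23 − 0.25q_{Largo}, so q_{Largo} = 23 / 1.25 = 18.4.
P_{Largo} = 99 − 2·18.4 − 18.4 = 43.8.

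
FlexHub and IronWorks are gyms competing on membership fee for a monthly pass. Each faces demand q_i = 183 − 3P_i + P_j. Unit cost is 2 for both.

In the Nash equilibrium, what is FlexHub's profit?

FlexHub's profit: π = (P_{FlexHub} − 2)(183 − 3P_{FlexHub} + P_{IronWorks}).
∂π/∂P_{FlexHub} = 189 − 6P_{FlexHub} + P_{IronWorks} = 0 ⇒ P_{FlexHub} = 31.5 + (1/6)P_{IronWorks}.
By symmetry P_{IronWorks} = P_{FlexHub}; substituting into the reaction function, (5/6)P_{FlexHub} = 31.5 and P_{FlexHub} = 37.8.
q_{FlexHub} = 183 − 3·37.8 + 37.8 = 107.4.
Profit = (37.8 − 2)·107.4 = 3844.92.

3844.92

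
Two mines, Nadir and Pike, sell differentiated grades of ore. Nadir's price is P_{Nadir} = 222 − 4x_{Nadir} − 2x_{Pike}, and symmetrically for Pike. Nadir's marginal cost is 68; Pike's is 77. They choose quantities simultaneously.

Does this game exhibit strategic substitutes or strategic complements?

Mine Nadir's profit: π = x_{Nadir}(222 − 4x_{Nadir} − 2x_{Pike}) − 68x_{Nadir}.
∂π/∂x_{Nadir} = 154 − 8x_{Nadir} − 2x_{Pike} = 0 ⇒ x_{Nadir} = 19.25 − 0.25x_{Pike}.
The best-response slope dx_{Nadir}/dx_{Pike} = −0.25 < 0: the reaction function is downward-sloping, so the choices are strategic substitutes.

strategic substitutes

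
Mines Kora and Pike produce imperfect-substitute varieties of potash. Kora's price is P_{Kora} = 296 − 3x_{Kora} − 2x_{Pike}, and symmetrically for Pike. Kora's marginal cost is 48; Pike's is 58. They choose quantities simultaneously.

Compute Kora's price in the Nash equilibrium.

142.875

Mine Kora's profit: π = x_{Kora}(296 − 3x_{Kora} − 2x_{Pike}) − 48x_{Kora}.
∂π/∂x_{Kora} = 248 − 6x_{Kora} − 2x_{Pike} = 0 ⇒ x_{Kora} = 124/3 − (1/3)x_{Pike}.
Similarly x_{Pike} = 119/3 − (1/3)x_{Kora}.
Plugging x_{Pike} into Kora's best response: x_{Kora} = 124/3 − (1/3)(119/3 − (1/3)x_{Kora}) ⇒ (8/9)x_{Kora} = 253/9, so x_{Kora} = 31.625.
Then x_{Pike} = 119/3 − (1/3)·31.625 = 29.125.
P_{Kora} = 296 − 3·31.625 − 2·29.125 = 142.875.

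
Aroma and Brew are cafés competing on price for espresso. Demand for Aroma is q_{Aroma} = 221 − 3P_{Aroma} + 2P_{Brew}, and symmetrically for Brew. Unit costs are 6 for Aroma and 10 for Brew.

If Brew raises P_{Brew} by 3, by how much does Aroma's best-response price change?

Aroma's profit: π = (P_{Aroma} − 6)(221 − 3P_{Aroma} + 2P_{Brew}).
∂π/∂P_{Aroma} = 239 − 6P_{Aroma} + 2P_{Brew} = 0 ⇒ P_{Aroma} = 239/6 + (1/3)P_{Brew}.
The reaction-function slope is 1/3, so a 3-unit rise in P_{Brew} moves P_{Aroma} by 1/3 × 3 = 1. Aroma's best response rises — the actions are strategic complements.

1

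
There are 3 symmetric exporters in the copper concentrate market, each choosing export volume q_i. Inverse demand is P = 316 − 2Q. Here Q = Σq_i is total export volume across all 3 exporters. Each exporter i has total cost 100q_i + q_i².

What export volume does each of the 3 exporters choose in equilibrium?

A representative exporter's profit is π_i = q_i(316 − 2Q) − 100q_i − q_i², with Q = q_i + Σ_{j≠i} q_j.
First-order condition: 216 − 6q_i − 2Σ_{j≠i} q_j = 0.
In a symmetric equilibrium every exporter chooses the same q, so Σ_{j≠i} q_j = 2q. The condition becomes 216 − 10q = 0, giving q = 216/10 = 21.6.

21.6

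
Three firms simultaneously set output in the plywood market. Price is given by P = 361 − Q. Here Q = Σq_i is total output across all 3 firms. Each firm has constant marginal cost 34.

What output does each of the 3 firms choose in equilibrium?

A representative firm's profit is π_i = q_i(361 − Q) − 34q_i, with Q = q_i + Σ_{j≠i} q_j.
First-order condition: 327 − 2q_i − Σ_{j≠i} q_j = 0.
Imposing symmetry (q_j = q for all j) turns Σ_{j≠i} q_j into 2q, so 327 = 4q and q = 81.75.

81.75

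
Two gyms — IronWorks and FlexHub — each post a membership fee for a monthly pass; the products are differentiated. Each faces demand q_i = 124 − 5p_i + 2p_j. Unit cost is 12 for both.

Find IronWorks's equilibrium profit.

605

IronWorks's profit: π = (p_{IronWorks} − 12)(124 − 5p_{IronWorks} + 2p_{FlexHub}).
∂π/∂p_{IronWorks} = 184 − 10p_{IronWorks} + 2p_{FlexHub} = 0 ⇒ p_{IronWorks} = 18.4 + 0.2p_{FlexHub}.
Setting p_{IronWorks} = p_{FlexHub} in the reaction function: p_{IronWorks} = 18.4 + 0.2p_{IronWorks}, so p_{IronWorks} = 18.4 / 0.8 = 23.
q_{IronWorks} = 124 − 5·23 + 2·23 = 55.
Profit = (23 − 12)·55 = 605.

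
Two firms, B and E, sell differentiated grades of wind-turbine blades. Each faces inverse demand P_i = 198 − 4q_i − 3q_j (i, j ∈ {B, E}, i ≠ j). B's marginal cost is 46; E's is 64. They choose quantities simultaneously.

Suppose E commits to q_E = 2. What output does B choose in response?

18.25

Firm B's profit: π = q_B(198 − 4q_B − 3q_E) − 46q_B.
∂π/∂q_B = 152 − 8q_B − 3q_E = 0 ⇒ q_B = 19 − 0.375q_E.
At q_E = 2: q_B = 19 − 0.375·2 = 18.25.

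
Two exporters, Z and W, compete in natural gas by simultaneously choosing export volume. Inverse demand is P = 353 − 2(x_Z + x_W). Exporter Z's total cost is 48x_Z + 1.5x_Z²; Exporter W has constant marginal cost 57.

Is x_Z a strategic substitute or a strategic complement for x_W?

strategic substitutes

Exporter Z's profit: π = x_Z(353 − 2(x_Z + x_W)) − 48x_Z − 1.5x_Z².
∂π/∂x_Z = 305 − 7x_Z − 2x_W = 0, so x_Z = 305/7 − (2/7)x_W.
The best-response slope dx_Z/dx_W = −2/7 < 0: the reaction function is downward-sloping, so the choices are strategic substitutes.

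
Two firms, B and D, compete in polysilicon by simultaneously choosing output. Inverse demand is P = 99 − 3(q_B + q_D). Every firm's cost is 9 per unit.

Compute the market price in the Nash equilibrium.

39

Firm B's profit: π = q_B(99 − 3(q_B + q_D)) − 9q_B.
∂π/∂q_B = 90 − 6q_B − 3q_D = 0, so q_B = 15 − 0.5q_D.
Setting q_B = q_D in the reaction function: q_B = 15 − 0.5q_B, so q_B = 15 / 1.5 = 10.
Equilibrium price: P = 99 − 3·20 = 39.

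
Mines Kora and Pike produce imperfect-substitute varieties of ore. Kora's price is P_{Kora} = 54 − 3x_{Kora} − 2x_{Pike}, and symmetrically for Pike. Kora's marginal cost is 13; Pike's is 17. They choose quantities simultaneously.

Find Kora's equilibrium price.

29.125

Mine Kora's profit: π = x_{Kora}(54 − 3x_{Kora} − 2x_{Pike}) − 13x_{Kora}.
∂π/∂x_{Kora} = 41 − 6x_{Kora} − 2x_{Pike} = 0 ⇒ x_{Kora} = 41/6 − (1/3)x_{Pike}.
Similarly x_{Pike} = 37/6 − (1/3)x_{Kora}.
Plugging x_{Pike} into Kora's best response: x_{Kora} = 41/6 − (1/3)(37/6 − (1/3)x_{Kora}) ⇒ (8/9)x_{Kora} = 43/9, so x_{Kora} = 5.375.
Then x_{Pike} = 37/6 − (1/3)·5.375 = 4.375.
P_{Kora} = 54 − 3·5.375 − 2·4.375 = 29.125.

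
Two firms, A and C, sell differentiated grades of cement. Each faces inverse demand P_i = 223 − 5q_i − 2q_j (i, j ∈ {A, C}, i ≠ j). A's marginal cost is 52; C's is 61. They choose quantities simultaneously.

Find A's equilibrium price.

124.1875

Firm A's profit: π = q_A(223 − 5q_A − 2q_C) − 52q_A.
∂π/∂q_A = 171 − 10q_A − 2q_C = 0 ⇒ q_A = 17.1 − 0.2q_C.
Similarly q_C = 16.2 − 0.2q_A.
Substituting the second reaction function into the first: q_A = 17.1 − 0.2(16.2 − 0.2q_A), which gives 0.96q_A = 13.86 ⇒ q_A = 14.4375.
Then q_C = 16.2 − 0.2·14.4375 = 13.3125.
P_A = 223 − 5·14.4375 − 2·13.3125 = 124.1875.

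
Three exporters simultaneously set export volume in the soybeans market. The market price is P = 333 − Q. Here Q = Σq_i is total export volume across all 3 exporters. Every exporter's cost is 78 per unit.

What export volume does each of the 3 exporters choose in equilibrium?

63.75

A representative exporter's profit is π_i = q_i(333 − Q) − 78q_i, with Q = q_i + Σ_{j≠i} q_j.
First-order condition: 255 − 2q_i − Σ_{j≠i} q_j = 0.
Imposing symmetry (q_j = q for all j) turns Σ_{j≠i} q_j into 2q, so 255 = 4q and q = 63.75.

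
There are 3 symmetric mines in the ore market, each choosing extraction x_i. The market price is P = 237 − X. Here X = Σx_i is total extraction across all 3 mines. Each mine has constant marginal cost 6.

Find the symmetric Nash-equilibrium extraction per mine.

57.75

A representative mine's profit is π_i = x_i(237 − X) − 6x_i, with X = x_i + Σ_{j≠i} x_j.
First-order condition: 231 − 2x_i − Σ_{j≠i} x_j = 0.
In a symmetric equilibrium every mine chooses the same x, so Σ_{j≠i} x_j = 2x. The condition becomes 231 − 4x = 0, giving x = 231/4 = 57.75.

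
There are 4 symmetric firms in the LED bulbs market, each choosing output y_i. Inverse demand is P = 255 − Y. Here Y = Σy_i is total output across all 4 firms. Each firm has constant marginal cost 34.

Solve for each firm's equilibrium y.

A representative firm's profit is π_i = y_i(255 − Y) − 34y_i, with Y = y_i + Σ_{j≠i} y_j.
First-order condition: 221 − 2y_i − Σ_{j≠i} y_j = 0.
Imposing symmetry (y_j = y for all j) turns Σ_{j≠i} y_j into 3y, so 221 = 5y and y = 44.2.

44.2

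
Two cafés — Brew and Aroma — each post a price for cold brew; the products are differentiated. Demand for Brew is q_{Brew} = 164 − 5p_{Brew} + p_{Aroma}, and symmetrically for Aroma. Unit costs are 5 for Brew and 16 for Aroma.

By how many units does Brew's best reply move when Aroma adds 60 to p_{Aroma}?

Brew's profit: π = (p_{Brew} − 5)(164 − 5p_{Brew} + p_{Aroma}).
∂π/∂p_{Brew} = 189 − 10p_{Brew} + p_{Aroma} = 0 ⇒ p_{Brew} = 18.9 + 0.1p_{Aroma}.
The reaction-function slope is 0.1, so a 60-unit rise in p_{Aroma} moves p_{Brew} by 0.1 × 60 = 6. Brew's best response rises — the actions are strategic complements.

6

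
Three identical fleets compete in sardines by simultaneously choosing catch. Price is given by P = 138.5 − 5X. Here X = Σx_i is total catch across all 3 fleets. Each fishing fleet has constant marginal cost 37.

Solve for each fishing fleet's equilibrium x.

5.075

A representative fishing fleet's profit is π_i = x_i(138.5 − 5X) − 37x_i, with X = x_i + Σ_{j≠i} x_j.
First-order condition: 101.5 − 10x_i − 5Σ_{j≠i} x_j = 0.
With identical fishing fleets, set every x_j = x: then 101.5 − 10x − 10x = 0, i.e. x = 101.5/20 = 5.075.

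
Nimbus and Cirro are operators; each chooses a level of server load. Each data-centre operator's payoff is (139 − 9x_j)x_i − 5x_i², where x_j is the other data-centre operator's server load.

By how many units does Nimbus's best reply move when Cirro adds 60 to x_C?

-54

Nimbus's payoff is (139 − 9x_C)x_N − 5x_N².
∂π/∂x_N = 139 − 9x_C − 10x_N = 0, so x_N = 13.9 − 0.9x_C.
The reaction-function slope is −0.9, so a 60-unit rise in x_C moves x_N by −0.9 × 60 = −54. Nimbus's best response falls — the actions are strategic substitutes.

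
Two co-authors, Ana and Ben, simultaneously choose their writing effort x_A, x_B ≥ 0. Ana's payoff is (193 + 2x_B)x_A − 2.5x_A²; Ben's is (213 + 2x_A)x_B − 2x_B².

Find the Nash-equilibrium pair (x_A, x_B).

Expanding Ana's payoff: 193x_A + 2x_Bx_A − 2.5x_A².
∂π/∂x_A = 193 + 2x_B − 5x_A = 0, so x_A = 38.6 + 0.4x_B.
Likewise for Ben: x_B = 53.25 + 0.5x_A.
Plugging x_B into Ana's best response: x_A = 38.6 + 0.4(53.25 + 0.5x_A) ⇒ 0.8x_A = 59.9, so x_A = 74.875.
Then x_B = 53.25 + 0.5·74.875 = 90.6875.

74.875, 90.6875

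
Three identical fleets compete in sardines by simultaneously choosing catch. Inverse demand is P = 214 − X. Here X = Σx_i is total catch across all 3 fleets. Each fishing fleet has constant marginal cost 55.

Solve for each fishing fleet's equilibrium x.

A representative fishing fleet's profit is π_i = x_i(214 − X) − 55x_i, with X = x_i + Σ_{j≠i} x_j.
First-order condition: 159 − 2x_i − Σ_{j≠i} x_j = 0.
Imposing symmetry (x_j = x for all j) turns Σ_{j≠i} x_j into 2x, so 159 = 4x and x = 39.75.

39.75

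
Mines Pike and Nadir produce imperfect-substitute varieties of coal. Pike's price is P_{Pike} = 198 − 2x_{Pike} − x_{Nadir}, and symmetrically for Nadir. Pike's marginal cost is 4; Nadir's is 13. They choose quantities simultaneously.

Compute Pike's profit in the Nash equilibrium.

Mine Pike's profit: π = x_{Pike}(198 − 2x_{Pike} − x_{Nadir}) − 4x_{Pike}.
∂π/∂x_{Pike} = 194 − 4x_{Pike} − x_{Nadir} = 0 ⇒ x_{Pike} = 48.5 − 0.25x_{Nadir}.
Similarly x_{Nadir} = 46.25 − 0.25x_{Pike}.
Substituting the second reaction function into the first: x_{Pike} = 48.5 − 0.25(46.25 − 0.25x_{Pike}), which gives 0.9375x_{Pike} = 36.9375 ⇒ x_{Pike} = 39.4.
Then x_{Nadir} = 46.25 − 0.25·39.4 = 36.4.
P_{Pike} = 198 − 2·39.4 − 36.4 = 82.8.
Profit = (82.8 − 4)·39.4 = 3104.72.

3104.72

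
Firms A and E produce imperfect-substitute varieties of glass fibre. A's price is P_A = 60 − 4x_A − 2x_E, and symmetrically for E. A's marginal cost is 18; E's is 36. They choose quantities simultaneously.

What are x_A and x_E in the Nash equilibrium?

4.8, 1.8

Firm A's profit: π = x_A(60 − 4x_A − 2x_E) − 18x_A.
∂π/∂x_A = 42 − 8x_A − 2x_E = 0 ⇒ x_A = 5.25 − 0.25x_E.
Similarly x_E = 3 − 0.25x_A.
Solving the two reaction functions simultaneously: (1 − (−0.25)(−0.25))x_A = 5.25 − 0.25·3, so 0.9375x_A = 4.5 and x_A = 4.8.
Then x_E = 3 − 0.25·4.8 = 1.8.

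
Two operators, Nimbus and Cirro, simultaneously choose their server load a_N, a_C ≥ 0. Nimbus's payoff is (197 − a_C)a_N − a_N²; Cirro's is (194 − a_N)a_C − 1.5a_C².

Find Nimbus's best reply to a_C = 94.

Expanding Nimbus's payoff: 197a_N − a_Ca_N − a_N².
∂π/∂a_N = 197 − a_C − 2a_N = 0, so a_N = 98.5 − 0.5a_C.
At a_C = 94: a_N = 98.5 − 0.5·94 = 51.5.

51.5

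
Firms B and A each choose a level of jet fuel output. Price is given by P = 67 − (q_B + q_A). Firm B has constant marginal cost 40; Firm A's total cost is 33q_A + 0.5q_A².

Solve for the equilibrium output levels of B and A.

Firm B's profit: π = q_B(67 − (q_B + q_A)) − 40q_B.
∂π/∂q_B = 27 − 2q_B − q_A = 0, so q_B = 13.5 − 0.5q_A.
For A: ∂π/∂q_A = 34 − 3q_A − q_B = 0 ⇒ q_A = 34/3 − (1/3)q_B.
Solving the two reaction functions simultaneously: (1 − (−0.5)(−1/3))q_B = 13.5 − 0.5·(34/3), so (5/6)q_B = 47/6 and q_B = 9.4.
Then q_A = 34/3 − (1/3)·9.4 = 8.2.

9.4, 8.2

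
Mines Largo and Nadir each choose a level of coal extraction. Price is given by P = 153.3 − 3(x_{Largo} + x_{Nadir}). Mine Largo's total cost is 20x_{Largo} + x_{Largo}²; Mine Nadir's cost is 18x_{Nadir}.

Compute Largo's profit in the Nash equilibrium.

Mine Largo's profit: π = x_{Largo}(153.3 − 3(x_{Largo} + x_{Nadir})) − 20x_{Largo} − x_{Largo}².
∂π/∂x_{Largo} = 133.3 − 8x_{Largo} − 3x_{Nadir} = 0, so x_{Largo} = 16.6625 − 0.375x_{Nadir}.
For Nadir: ∂π/∂x_{Nadir} = 135.3 − 6x_{Nadir} − 3x_{Largo} = 0 ⇒ x_{Nadir} = 22.55 − 0.5x_{Largo}.
Solving the two reaction functions simultaneously: (1 − (−0.375)(−0.5))x_{Largo} = 16.6625 − 0.375·22.55, so 0.8125x_{Largo} = 1313/160 and x_{Largo} = 10.1.
Then x_{Nadir} = 22.55 − 0.5·10.1 = 17.5.
Price P = 153.3 − 3·27.6 = 70.5.
Largo's profit: (70.5 − 20)·10.1 − (10.1)² = 408.04.

408.04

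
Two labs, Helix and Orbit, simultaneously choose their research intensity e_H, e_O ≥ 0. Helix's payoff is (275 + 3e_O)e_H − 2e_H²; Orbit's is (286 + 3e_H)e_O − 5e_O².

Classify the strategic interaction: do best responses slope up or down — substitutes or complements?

Expanding Helix's payoff: 275e_H + 3e_Oe_H − 2e_H².
∂π/∂e_H = 275 + 3e_O − 4e_H = 0, so e_H = 68.75 + 0.75e_O.
The best-response slope de_H/de_O = 0.75 > 0: the reaction function is upward-sloping, so the choices are strategic complements.

strategic complements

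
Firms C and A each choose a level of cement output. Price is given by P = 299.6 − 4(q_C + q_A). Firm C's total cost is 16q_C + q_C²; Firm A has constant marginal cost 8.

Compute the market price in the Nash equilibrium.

119.35

Firm C's profit: π = q_C(299.6 − 4(q_C + q_A)) − 16q_C − q_C².
∂π/∂q_C = 283.6 − 10q_C − 4q_A = 0, so q_C = 28.36 − 0.4q_A.
For A: ∂π/∂q_A = 291.6 − 8q_A − 4q_C = 0 ⇒ q_A = 36.45 − 0.5q_C.
Substituting the second reaction function into the first: q_C = 28.36 − 0.4(36.45 − 0.5q_C), which gives 0.8q_C = 13.78 ⇒ q_C = 17.225.
Then q_A = 36.45 − 0.5·17.225 = 27.8375.
Equilibrium price: P = 299.6 − 4·45.0625 = 119.35.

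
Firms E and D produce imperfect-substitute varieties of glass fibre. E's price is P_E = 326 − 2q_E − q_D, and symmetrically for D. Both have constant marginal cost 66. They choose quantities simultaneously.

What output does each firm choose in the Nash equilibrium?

52

Firm E's profit: π = q_E(326 − 2q_E − q_D) − 66q_E.
∂π/∂q_E = 260 − 4q_E − q_D = 0 ⇒ q_E = 65 − 0.25q_D.
Setting q_E = q_D in the reaction function: q_E = 65 − 0.25q_E, so q_E = 65 / 1.25 = 52.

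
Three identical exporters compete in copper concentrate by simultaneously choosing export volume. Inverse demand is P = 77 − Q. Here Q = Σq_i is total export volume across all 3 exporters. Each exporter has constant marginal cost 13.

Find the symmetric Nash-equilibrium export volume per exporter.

16

A representative exporter's profit is π_i = q_i(77 − Q) − 13q_i, with Q = q_i + Σ_{j≠i} q_j.
First-order condition: 64 − 2q_i − Σ_{j≠i} q_j = 0.
In a symmetric equilibrium every exporter chooses the same q, so Σ_{j≠i} q_j = 2q. The condition becomes 64 − 4q = 0, giving q = 64/4 = 16.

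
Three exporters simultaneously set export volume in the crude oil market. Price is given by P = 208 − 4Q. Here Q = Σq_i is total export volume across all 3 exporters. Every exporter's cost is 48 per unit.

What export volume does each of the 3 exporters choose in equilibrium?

10

A representative exporter's profit is π_i = q_i(208 − 4Q) − 48q_i, with Q = q_i + Σ_{j≠i} q_j.
First-order condition: 160 − 8q_i − 4Σ_{j≠i} q_j = 0.
Imposing symmetry (q_j = q for all j) turns Σ_{j≠i} q_j into 2q, so 160 = 16q and q = 10.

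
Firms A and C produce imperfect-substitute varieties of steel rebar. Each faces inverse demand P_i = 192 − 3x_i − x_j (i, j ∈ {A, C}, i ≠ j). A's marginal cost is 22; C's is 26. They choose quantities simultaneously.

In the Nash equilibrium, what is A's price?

Firm A's profit: π = x_A(192 − 3x_A − x_C) − 22x_A.
∂π/∂x_A = 170 − 6x_A − x_C = 0 ⇒ x_A = 85/3 − (1/6)x_C.
Similarly x_C = 83/3 − (1/6)x_A.
Substituting the second reaction function into the first: x_A = 85/3 − (1/6)(83/3 − (1/6)x_A), which gives (35/36)x_A = 427/18 ⇒ x_A = 24.4.
Then x_C = 83/3 − (1/6)·24.4 = 23.6.
P_A = 192 − 3·24.4 − 23.6 = 95.2.

95.2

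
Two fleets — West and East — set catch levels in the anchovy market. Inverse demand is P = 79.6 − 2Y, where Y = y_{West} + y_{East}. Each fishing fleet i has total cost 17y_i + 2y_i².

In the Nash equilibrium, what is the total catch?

Fishing fleet West's profit: π = y_{West}(79.6 − 2(y_{West} + y_{East})) − 17y_{West} − 2y_{West}².
∂π/∂y_{West} = 62.6 − 8y_{West} − 2y_{East} = 0, so y_{West} = 7.825 − 0.25y_{East}.
The game is symmetric, so in equilibrium y_{East} = y_{West}: the reaction function gives 1.25y_{West} = 7.825, hence y_{West} = 6.26.
Total catch: 6.26 + 6.26 = 12.52.

12.52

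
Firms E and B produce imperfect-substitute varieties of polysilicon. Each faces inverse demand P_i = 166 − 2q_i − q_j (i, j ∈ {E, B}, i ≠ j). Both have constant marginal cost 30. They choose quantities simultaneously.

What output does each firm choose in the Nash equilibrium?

27.2

Firm E's profit: π = q_E(166 − 2q_E − q_B) − 30q_E.
∂π/∂q_E = 136 − 4q_E − q_B = 0 ⇒ q_E = 34 − 0.25q_B.
Setting q_E = q_B in the reaction function: q_E = 34 − 0.25q_E, so q_E = 34 / 1.25 = 27.2.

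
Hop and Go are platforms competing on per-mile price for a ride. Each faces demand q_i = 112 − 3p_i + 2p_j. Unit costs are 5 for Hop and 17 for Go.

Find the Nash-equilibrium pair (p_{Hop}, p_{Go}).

Hop's profit: π = (p_{Hop} − 5)(112 − 3p_{Hop} + 2p_{Go}).
∂π/∂p_{Hop} = 127 − 6p_{Hop} + 2p_{Go} = 0 ⇒ p_{Hop} = 127/6 + (1/3)p_{Go}.
Similarly p_{Go} = 163/6 + (1/3)p_{Hop}.
Plugging p_{Go} into Hop's best response: p_{Hop} = 127/6 + (1/3)(163/6 + (1/3)p_{Hop}) ⇒ (8/9)p_{Hop} = 272/9, so p_{Hop} = 34.
Then p_{Go} = 163/6 + (1/3)·34 = 38.5.

34, 38.5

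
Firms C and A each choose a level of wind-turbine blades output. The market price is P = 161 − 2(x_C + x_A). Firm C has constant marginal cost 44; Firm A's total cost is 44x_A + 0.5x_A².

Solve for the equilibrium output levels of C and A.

Firm C's profit: π = x_C(161 − 2(x_C + x_A)) − 44x_C.
∂π/∂x_C = 117 − 4x_C − 2x_A = 0, so x_C = 29.25 − 0.5x_A.
For A: ∂π/∂x_A = 117 − 5x_A − 2x_C = 0 ⇒ x_A = 23.4 − 0.4x_C.
Solving the two reaction functions simultaneously: (1 − (−0.5)(−0.4))x_C = 29.25 − 0.5·23.4, so 0.8x_C = 17.55 and x_C = 21.9375.
Then x_A = 23.4 − 0.4·21.9375 = 14.625.

21.9375, 14.625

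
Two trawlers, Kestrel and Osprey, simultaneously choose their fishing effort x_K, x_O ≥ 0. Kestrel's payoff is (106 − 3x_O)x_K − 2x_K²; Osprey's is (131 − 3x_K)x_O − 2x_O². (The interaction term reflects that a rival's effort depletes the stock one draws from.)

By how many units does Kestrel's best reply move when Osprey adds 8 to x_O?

Expanding Kestrel's payoff: 106x_K − 3x_Ox_K − 2x_K².
∂π/∂x_K = 106 − 3x_O − 4x_K = 0, so x_K = 26.5 − 0.75x_O.
The reaction-function slope is −0.75, so an 8-unit rise in x_O moves x_K by −0.75 × 8 = −6. Kestrel's best response falls — the actions are strategic substitutes.

-6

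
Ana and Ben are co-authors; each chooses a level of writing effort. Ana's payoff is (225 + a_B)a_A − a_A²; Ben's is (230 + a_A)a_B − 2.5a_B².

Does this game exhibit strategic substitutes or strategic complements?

strategic complements

Expanding Ana's payoff: 225a_A + a_Ba_A − a_A².
∂π/∂a_A = 225 + a_B − 2a_A = 0, so a_A = 112.5 + 0.5a_B.
The best-response slope da_A/da_B = 0.5 > 0: the reaction function is upward-sloping, so the choices are strategic complements.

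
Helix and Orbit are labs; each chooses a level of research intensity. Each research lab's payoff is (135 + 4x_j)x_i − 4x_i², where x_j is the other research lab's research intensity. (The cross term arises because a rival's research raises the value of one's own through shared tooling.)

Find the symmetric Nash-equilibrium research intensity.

Helix's payoff is (135 + 4x_O)x_H − 4x_H².
∂π/∂x_H = 135 + 4x_O − 8x_H = 0, so x_H = 16.875 + 0.5x_O.
Setting x_H = x_O in the reaction function: x_H = 16.875 + 0.5x_H, so x_H = 16.875 / 0.5 = 33.75.

33.75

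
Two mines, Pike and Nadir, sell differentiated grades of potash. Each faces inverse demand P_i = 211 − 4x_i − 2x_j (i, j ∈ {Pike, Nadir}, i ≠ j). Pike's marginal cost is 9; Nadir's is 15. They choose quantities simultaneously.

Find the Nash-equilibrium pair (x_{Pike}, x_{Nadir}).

20.4, 19.4

Mine Pike's profit: π = x_{Pike}(211 − 4x_{Pike} − 2x_{Nadir}) − 9x_{Pike}.
∂π/∂x_{Pike} = 202 − 8x_{Pike} − 2x_{Nadir} = 0 ⇒ x_{Pike} = 25.25 − 0.25x_{Nadir}.
Similarly x_{Nadir} = 24.5 − 0.25x_{Pike}.
Substituting the second reaction function into the first: x_{Pike} = 25.25 − 0.25(24.5 − 0.25x_{Pike}), which gives 0.9375x_{Pike} = 19.125 ⇒ x_{Pike} = 20.4.
Then x_{Nadir} = 24.5 − 0.25·20.4 = 19.4.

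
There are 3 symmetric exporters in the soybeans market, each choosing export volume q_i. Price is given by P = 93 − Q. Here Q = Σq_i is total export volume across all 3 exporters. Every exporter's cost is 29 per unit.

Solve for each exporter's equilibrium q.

16

A representative exporter's profit is π_i = q_i(93 − Q) − 29q_i, with Q = q_i + Σ_{j≠i} q_j.
First-order condition: 64 − 2q_i − Σ_{j≠i} q_j = 0.
In a symmetric equilibrium every exporter chooses the same q, so Σ_{j≠i} q_j = 2q. The condition becomes 64 − 4q = 0, giving q = 64/4 = 16.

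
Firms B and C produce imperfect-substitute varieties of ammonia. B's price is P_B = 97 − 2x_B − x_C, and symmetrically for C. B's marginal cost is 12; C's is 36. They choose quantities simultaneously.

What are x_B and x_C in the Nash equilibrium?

18.6, 10.6

Firm B's profit: π = x_B(97 − 2x_B − x_C) − 12x_B.
∂π/∂x_B = 85 − 4x_B − x_C = 0 ⇒ x_B = 21.25 − 0.25x_C.
Similarly x_C = 15.25 − 0.25x_B.
Plugging x_C into B's best response: x_B = 21.25 − 0.25(15.25 − 0.25x_B) ⇒ 0.9375x_B = 17.4375, so x_B = 18.6.
Then x_C = 15.25 − 0.25·18.6 = 10.6.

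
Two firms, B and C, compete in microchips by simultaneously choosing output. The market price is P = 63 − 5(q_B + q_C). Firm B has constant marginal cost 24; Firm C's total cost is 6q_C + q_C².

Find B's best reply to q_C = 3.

Firm B's profit: π = q_B(63 − 5(q_B + q_C)) − 24q_B.
∂π/∂q_B = 39 − 10q_B − 5q_C = 0, so q_B = 3.9 − 0.5q_C.
At q_C = 3: q_B = 3.9 − 0.5·3 = 2.4.

2.4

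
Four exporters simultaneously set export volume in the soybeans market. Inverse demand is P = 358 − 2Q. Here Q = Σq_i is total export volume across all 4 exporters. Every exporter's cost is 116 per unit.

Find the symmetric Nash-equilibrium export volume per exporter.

A representative exporter's profit is π_i = q_i(358 − 2Q) − 116q_i, with Q = q_i + Σ_{j≠i} q_j.
First-order condition: 242 − 4q_i − 2Σ_{j≠i} q_j = 0.
In a symmetric equilibrium every exporter chooses the same q, so Σ_{j≠i} q_j = 3q. The condition becomes 242 − 10q = 0, giving q = 242/10 = 24.2.

24.2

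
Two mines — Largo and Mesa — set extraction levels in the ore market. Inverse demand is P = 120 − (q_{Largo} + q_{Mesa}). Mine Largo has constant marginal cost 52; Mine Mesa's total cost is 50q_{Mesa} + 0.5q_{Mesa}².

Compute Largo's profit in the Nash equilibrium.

718.24

Mine Largo's profit: π = q_{Largo}(120 − (q_{Largo} + q_{Mesa})) − 52q_{Largo}.
∂π/∂q_{Largo} = 68 − 2q_{Largo} − q_{Mesa} = 0, so q_{Largo} = 34 − 0.5q_{Mesa}.
For Mesa: ∂π/∂q_{Mesa} = 70 − 3q_{Mesa} − q_{Largo} = 0 ⇒ q_{Mesa} = 70/3 − (1/3)q_{Largo}.
Plugging q_{Mesa} into Largo's best response: q_{Largo} = 34 − 0.5(70/3 − (1/3)q_{Largo}) ⇒ (5/6)q_{Largo} = 67/3, so q_{Largo} = 26.8.
Then q_{Mesa} = 70/3 − (1/3)·26.8 = 14.4.
Price P = 120 − 41.2 = 78.8.
Largo's profit: (78.8 − 52)·26.8 = 718.24.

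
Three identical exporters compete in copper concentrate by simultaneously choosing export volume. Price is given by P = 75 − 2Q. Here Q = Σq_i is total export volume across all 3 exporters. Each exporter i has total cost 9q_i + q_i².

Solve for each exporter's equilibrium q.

A representative exporter's profit is π_i = q_i(75 − 2Q) − 9q_i − q_i², with Q = q_i + Σ_{j≠i} q_j.
First-order condition: 66 − 6q_i − 2Σ_{j≠i} q_j = 0.
In a symmetric equilibrium every exporter chooses the same q, so Σ_{j≠i} q_j = 2q. The condition becomes 66 − 10q = 0, giving q = 66/10 = 6.6.

6.6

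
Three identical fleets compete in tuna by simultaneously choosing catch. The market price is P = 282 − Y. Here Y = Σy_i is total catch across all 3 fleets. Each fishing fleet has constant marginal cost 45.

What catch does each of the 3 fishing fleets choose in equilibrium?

A representative fishing fleet's profit is π_i = y_i(282 − Y) − 45y_i, with Y = y_i + Σ_{j≠i} y_j.
First-order condition: 237 − 2y_i − Σ_{j≠i} y_j = 0.
In a symmetric equilibrium every fishing fleet chooses the same y, so Σ_{j≠i} y_j = 2y. The condition becomes 237 − 4y = 0, giving y = 237/4 = 59.25.

59.25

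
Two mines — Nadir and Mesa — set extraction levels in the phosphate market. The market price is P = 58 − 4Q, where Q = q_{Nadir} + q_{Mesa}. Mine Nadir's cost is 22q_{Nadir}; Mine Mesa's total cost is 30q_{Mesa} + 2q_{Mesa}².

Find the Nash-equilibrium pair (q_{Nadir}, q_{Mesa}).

4, 1

Mine Nadir's profit: π = q_{Nadir}(58 − 4(q_{Nadir} + q_{Mesa})) − 22q_{Nadir}.
∂π/∂q_{Nadir} = 36 − 8q_{Nadir} − 4q_{Mesa} = 0, so q_{Nadir} = 4.5 − 0.5q_{Mesa}.
For Mesa: ∂π/∂q_{Mesa} = 28 − 12q_{Mesa} − 4q_{Nadir} = 0 ⇒ q_{Mesa} = 7/3 − (1/3)q_{Nadir}.
Substituting the second reaction function into the first: q_{Nadir} = 4.5 − 0.5(7/3 − (1/3)q_{Nadir}), which gives (5/6)q_{Nadir} = 10/3 ⇒ q_{Nadir} = 4.
Then q_{Mesa} = 7/3 − (1/3)·4 = 1.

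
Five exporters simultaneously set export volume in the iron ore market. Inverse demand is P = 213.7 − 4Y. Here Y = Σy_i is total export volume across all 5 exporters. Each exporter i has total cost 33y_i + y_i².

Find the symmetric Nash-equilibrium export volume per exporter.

A representative exporter's profit is π_i = y_i(213.7 − 4Y) − 33y_i − y_i², with Y = y_i + Σ_{j≠i} y_j.
First-order condition: 180.7 − 10y_i − 4Σ_{j≠i} y_j = 0.
Imposing symmetry (y_j = y for all j) turns Σ_{j≠i} y_j into 4y, so 180.7 = 26y and y = 6.95.

6.95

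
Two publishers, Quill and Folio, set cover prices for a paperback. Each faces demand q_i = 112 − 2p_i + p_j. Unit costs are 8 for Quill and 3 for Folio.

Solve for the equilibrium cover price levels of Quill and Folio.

42, 40

Quill's profit: π = (p_{Quill} − 8)(112 − 2p_{Quill} + p_{Folio}).
∂π/∂p_{Quill} = 128 − 4p_{Quill} + p_{Folio} = 0 ⇒ p_{Quill} = 32 + 0.25p_{Folio}.
Similarly p_{Folio} = 29.5 + 0.25p_{Quill}.
Plugging p_{Folio} into Quill's best response: p_{Quill} = 32 + 0.25(29.5 + 0.25p_{Quill}) ⇒ 0.9375p_{Quill} = 39.375, so p_{Quill} = 42.
Then p_{Folio} = 29.5 + 0.25·42 = 40.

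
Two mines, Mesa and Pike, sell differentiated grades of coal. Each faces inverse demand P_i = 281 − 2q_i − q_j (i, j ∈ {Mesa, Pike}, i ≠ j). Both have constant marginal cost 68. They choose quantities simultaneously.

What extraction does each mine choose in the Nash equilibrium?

Mine Mesa's profit: π = q_{Mesa}(281 − 2q_{Mesa} − q_{Pike}) − 68q_{Mesa}.
∂π/∂q_{Mesa} = 213 − 4q_{Mesa} − q_{Pike} = 0 ⇒ q_{Mesa} = 53.25 − 0.25q_{Pike}.
The game is symmetric, so in equilibrium q_{Pike} = q_{Mesa}: the reaction function gives 1.25q_{Mesa} = 53.25, hence q_{Mesa} = 42.6.

42.6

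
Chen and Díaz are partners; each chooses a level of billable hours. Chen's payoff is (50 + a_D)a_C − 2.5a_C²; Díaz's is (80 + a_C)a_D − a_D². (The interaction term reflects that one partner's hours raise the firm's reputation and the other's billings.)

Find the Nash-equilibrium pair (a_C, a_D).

20, 50

Expanding Chen's payoff: 50a_C + a_Da_C − 2.5a_C².
∂π/∂a_C = 50 + a_D − 5a_C = 0, so a_C = 10 + 0.2a_D.
Likewise for Díaz: a_D = 40 + 0.5a_C.
Solving the two reaction functions simultaneously: (1 − (0.2)(0.5))a_C = 10 + 0.2·40, so 0.9a_C = 18 and a_C = 20.
Then a_D = 40 + 0.5·20 = 50.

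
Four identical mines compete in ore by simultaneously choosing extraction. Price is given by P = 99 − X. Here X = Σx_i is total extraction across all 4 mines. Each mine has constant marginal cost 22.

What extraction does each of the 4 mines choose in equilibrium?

15.4

A representative mine's profit is π_i = x_i(99 − X) − 22x_i, with X = x_i + Σ_{j≠i} x_j.
First-order condition: 77 − 2x_i − Σ_{j≠i} x_j = 0.
With identical mines, set every x_j = x: then 77 − 2x − 3x = 0, i.e. x = 77/5 = 15.4.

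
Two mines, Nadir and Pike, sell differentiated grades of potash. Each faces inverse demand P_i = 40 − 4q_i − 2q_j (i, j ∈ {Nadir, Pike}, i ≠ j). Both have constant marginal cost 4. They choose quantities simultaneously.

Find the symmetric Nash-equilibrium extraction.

3.6

Mine Nadir's profit: π = q_{Nadir}(40 − 4q_{Nadir} − 2q_{Pike}) − 4q_{Nadir}.
∂π/∂q_{Nadir} = 36 − 8q_{Nadir} − 2q_{Pike} = 0 ⇒ q_{Nadir} = 4.5 − 0.25q_{Pike}.
Setting q_{Nadir} = q_{Pike} in the reaction function: q_{Nadir} = 4.5 − 0.25q_{Nadir}, so q_{Nadir} = 4.5 / 1.25 = 3.6.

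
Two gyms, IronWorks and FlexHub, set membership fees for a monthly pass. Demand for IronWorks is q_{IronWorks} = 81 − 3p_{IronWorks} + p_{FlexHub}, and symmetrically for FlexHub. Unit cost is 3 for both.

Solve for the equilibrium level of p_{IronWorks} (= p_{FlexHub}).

18

IronWorks's profit: π = (p_{IronWorks} − 3)(81 − 3p_{IronWorks} + p_{FlexHub}).
∂π/∂p_{IronWorks} = 90 − 6p_{IronWorks} + p_{FlexHub} = 0 ⇒ p_{IronWorks} = 15 + (1/6)p_{FlexHub}.
The game is symmetric, so in equilibrium p_{FlexHub} = p_{IronWorks}: the reaction function gives (5/6)p_{IronWorks} = 15, hence p_{IronWorks} = 18.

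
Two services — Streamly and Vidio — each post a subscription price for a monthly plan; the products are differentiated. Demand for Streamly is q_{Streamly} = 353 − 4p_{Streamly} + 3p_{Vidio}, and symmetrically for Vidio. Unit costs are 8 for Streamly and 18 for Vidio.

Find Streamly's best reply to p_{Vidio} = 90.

Streamly's profit: π = (p_{Streamly} − 8)(353 − 4p_{Streamly} + 3p_{Vidio}).
∂π/∂p_{Streamly} = 385 − 8p_{Streamly} + 3p_{Vidio} = 0 ⇒ p_{Streamly} = 48.125 + 0.375p_{Vidio}.
At p_{Vidio} = 90: p_{Streamly} = 48.125 + 0.375·90 = 81.875.

81.875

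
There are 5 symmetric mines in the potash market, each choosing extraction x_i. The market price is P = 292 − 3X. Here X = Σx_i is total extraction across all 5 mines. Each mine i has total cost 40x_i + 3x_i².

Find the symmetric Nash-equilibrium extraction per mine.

10.5

A representative mine's profit is π_i = x_i(292 − 3X) − 40x_i − 3x_i², with X = x_i + Σ_{j≠i} x_j.
First-order condition: 252 − 12x_i − 3Σ_{j≠i} x_j = 0.
In a symmetric equilibrium every mine chooses the same x, so Σ_{j≠i} x_j = 4x. The condition becomes 252 − 24x = 0, giving x = 252/24 = 10.5.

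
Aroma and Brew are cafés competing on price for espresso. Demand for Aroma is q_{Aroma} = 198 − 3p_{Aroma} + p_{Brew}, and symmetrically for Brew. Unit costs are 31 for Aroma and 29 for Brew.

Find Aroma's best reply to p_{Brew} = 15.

51

Aroma's profit: π = (p_{Aroma} − 31)(198 − 3p_{Aroma} + p_{Brew}).
∂π/∂p_{Aroma} = 291 − 6p_{Aroma} + p_{Brew} = 0 ⇒ p_{Aroma} = 48.5 + (1/6)p_{Brew}.
At p_{Brew} = 15: p_{Aroma} = 48.5 + (1/6)·15 = 51.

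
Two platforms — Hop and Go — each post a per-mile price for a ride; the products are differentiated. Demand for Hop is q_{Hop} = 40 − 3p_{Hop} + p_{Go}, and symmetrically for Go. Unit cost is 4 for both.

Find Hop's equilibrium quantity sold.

19.2

Hop's profit: π = (p_{Hop} − 4)(40 − 3p_{Hop} + p_{Go}).
∂π/∂p_{Hop} = 52 − 6p_{Hop} + p_{Go} = 0 ⇒ p_{Hop} = 26/3 + (1/6)p_{Go}.
Setting p_{Hop} = p_{Go} in the reaction function: p_{Hop} = 26/3 + (1/6)p_{Hop}, so p_{Hop} = (26/3) / (5/6) = 10.4.
q_{Hop} = 40 − 3·10.4 + 10.4 = 19.2.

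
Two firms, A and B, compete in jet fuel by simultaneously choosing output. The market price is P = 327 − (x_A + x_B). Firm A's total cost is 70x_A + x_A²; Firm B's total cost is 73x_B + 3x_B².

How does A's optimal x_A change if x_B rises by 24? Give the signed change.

-6

Firm A's profit: π = x_A(327 − (x_A + x_B)) − 70x_A − x_A².
∂π/∂x_A = 257 − 4x_A − x_B = 0, so x_A = 64.25 − 0.25x_B.
The reaction-function slope is −0.25, so a 24-unit rise in x_B moves x_A by −0.25 × 24 = −6. A's best response falls — the actions are strategic substitutes.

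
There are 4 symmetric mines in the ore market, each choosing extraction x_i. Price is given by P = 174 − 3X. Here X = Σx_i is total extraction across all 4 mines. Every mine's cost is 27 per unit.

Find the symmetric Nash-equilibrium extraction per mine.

9.8

A representative mine's profit is π_i = x_i(174 − 3X) − 27x_i, with X = x_i + Σ_{j≠i} x_j.
First-order condition: 147 − 6x_i − 3Σ_{j≠i} x_j = 0.
Imposing symmetry (x_j = x for all j) turns Σ_{j≠i} x_j into 3x, so 147 = 15x and x = 9.8.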